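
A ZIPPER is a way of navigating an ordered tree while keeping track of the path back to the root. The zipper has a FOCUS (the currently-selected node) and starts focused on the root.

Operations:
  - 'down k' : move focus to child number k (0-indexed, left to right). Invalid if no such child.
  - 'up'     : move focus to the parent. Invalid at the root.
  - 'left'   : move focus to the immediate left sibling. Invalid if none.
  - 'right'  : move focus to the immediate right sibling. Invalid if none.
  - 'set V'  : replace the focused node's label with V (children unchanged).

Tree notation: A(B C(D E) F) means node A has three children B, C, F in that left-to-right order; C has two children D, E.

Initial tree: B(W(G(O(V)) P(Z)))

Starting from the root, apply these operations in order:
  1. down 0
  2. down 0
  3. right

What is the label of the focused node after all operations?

Step 1 (down 0): focus=W path=0 depth=1 children=['G', 'P'] left=[] right=[] parent=B
Step 2 (down 0): focus=G path=0/0 depth=2 children=['O'] left=[] right=['P'] parent=W
Step 3 (right): focus=P path=0/1 depth=2 children=['Z'] left=['G'] right=[] parent=W

Answer: P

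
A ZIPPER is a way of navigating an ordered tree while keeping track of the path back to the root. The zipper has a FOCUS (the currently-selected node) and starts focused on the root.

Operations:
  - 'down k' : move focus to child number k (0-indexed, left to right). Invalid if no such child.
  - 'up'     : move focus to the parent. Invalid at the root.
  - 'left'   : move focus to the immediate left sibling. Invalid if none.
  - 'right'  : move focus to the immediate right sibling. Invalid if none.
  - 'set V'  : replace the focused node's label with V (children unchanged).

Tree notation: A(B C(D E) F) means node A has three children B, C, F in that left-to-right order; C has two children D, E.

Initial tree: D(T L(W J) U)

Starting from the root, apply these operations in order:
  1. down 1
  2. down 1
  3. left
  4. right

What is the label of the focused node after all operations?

Step 1 (down 1): focus=L path=1 depth=1 children=['W', 'J'] left=['T'] right=['U'] parent=D
Step 2 (down 1): focus=J path=1/1 depth=2 children=[] left=['W'] right=[] parent=L
Step 3 (left): focus=W path=1/0 depth=2 children=[] left=[] right=['J'] parent=L
Step 4 (right): focus=J path=1/1 depth=2 children=[] left=['W'] right=[] parent=L

Answer: J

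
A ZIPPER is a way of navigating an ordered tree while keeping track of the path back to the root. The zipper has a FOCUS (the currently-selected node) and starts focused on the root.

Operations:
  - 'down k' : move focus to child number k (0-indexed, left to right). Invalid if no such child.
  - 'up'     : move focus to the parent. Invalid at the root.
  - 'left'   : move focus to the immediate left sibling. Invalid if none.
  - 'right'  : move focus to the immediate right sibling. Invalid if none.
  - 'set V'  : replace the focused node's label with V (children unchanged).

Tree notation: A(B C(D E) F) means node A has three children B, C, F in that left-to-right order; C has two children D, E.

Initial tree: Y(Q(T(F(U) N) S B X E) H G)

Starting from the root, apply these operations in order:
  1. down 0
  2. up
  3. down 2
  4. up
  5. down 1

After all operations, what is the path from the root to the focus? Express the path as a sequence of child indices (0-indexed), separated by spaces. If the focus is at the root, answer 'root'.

Step 1 (down 0): focus=Q path=0 depth=1 children=['T', 'S', 'B', 'X', 'E'] left=[] right=['H', 'G'] parent=Y
Step 2 (up): focus=Y path=root depth=0 children=['Q', 'H', 'G'] (at root)
Step 3 (down 2): focus=G path=2 depth=1 children=[] left=['Q', 'H'] right=[] parent=Y
Step 4 (up): focus=Y path=root depth=0 children=['Q', 'H', 'G'] (at root)
Step 5 (down 1): focus=H path=1 depth=1 children=[] left=['Q'] right=['G'] parent=Y

Answer: 1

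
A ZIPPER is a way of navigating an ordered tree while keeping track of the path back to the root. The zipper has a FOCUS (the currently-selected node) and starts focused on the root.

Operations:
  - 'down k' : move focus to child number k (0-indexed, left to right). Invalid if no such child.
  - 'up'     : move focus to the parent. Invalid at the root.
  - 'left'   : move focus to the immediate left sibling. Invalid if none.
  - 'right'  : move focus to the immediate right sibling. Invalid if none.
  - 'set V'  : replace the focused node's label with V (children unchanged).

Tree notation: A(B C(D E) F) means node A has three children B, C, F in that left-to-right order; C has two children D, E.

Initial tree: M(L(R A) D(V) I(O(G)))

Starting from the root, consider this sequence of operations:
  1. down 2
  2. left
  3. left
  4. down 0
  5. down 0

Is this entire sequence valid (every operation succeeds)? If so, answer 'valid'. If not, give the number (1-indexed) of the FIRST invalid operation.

Step 1 (down 2): focus=I path=2 depth=1 children=['O'] left=['L', 'D'] right=[] parent=M
Step 2 (left): focus=D path=1 depth=1 children=['V'] left=['L'] right=['I'] parent=M
Step 3 (left): focus=L path=0 depth=1 children=['R', 'A'] left=[] right=['D', 'I'] parent=M
Step 4 (down 0): focus=R path=0/0 depth=2 children=[] left=[] right=['A'] parent=L
Step 5 (down 0): INVALID

Answer: 5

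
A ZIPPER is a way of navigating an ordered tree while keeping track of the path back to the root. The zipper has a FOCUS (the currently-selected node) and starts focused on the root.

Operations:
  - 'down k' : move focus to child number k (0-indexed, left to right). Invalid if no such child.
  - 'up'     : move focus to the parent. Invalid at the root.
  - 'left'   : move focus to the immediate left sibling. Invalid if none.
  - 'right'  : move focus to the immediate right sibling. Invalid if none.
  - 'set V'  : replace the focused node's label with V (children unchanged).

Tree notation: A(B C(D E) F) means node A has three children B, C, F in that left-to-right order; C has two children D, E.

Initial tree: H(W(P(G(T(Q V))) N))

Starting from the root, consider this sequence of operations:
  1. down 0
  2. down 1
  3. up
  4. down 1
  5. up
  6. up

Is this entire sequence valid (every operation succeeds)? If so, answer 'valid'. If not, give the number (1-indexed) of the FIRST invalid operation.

Answer: valid

Derivation:
Step 1 (down 0): focus=W path=0 depth=1 children=['P', 'N'] left=[] right=[] parent=H
Step 2 (down 1): focus=N path=0/1 depth=2 children=[] left=['P'] right=[] parent=W
Step 3 (up): focus=W path=0 depth=1 children=['P', 'N'] left=[] right=[] parent=H
Step 4 (down 1): focus=N path=0/1 depth=2 children=[] left=['P'] right=[] parent=W
Step 5 (up): focus=W path=0 depth=1 children=['P', 'N'] left=[] right=[] parent=H
Step 6 (up): focus=H path=root depth=0 children=['W'] (at root)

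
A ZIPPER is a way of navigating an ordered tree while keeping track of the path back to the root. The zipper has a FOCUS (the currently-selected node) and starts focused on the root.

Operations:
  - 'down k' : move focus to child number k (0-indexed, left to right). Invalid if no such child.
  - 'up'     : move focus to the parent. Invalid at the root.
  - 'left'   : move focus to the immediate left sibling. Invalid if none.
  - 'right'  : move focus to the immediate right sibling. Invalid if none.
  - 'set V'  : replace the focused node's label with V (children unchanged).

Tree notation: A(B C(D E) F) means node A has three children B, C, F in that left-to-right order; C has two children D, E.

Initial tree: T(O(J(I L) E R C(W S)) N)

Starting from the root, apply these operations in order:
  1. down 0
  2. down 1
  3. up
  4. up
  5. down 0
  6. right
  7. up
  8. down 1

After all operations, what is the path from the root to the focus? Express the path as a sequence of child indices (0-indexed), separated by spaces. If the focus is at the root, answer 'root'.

Answer: 1

Derivation:
Step 1 (down 0): focus=O path=0 depth=1 children=['J', 'E', 'R', 'C'] left=[] right=['N'] parent=T
Step 2 (down 1): focus=E path=0/1 depth=2 children=[] left=['J'] right=['R', 'C'] parent=O
Step 3 (up): focus=O path=0 depth=1 children=['J', 'E', 'R', 'C'] left=[] right=['N'] parent=T
Step 4 (up): focus=T path=root depth=0 children=['O', 'N'] (at root)
Step 5 (down 0): focus=O path=0 depth=1 children=['J', 'E', 'R', 'C'] left=[] right=['N'] parent=T
Step 6 (right): focus=N path=1 depth=1 children=[] left=['O'] right=[] parent=T
Step 7 (up): focus=T path=root depth=0 children=['O', 'N'] (at root)
Step 8 (down 1): focus=N path=1 depth=1 children=[] left=['O'] right=[] parent=T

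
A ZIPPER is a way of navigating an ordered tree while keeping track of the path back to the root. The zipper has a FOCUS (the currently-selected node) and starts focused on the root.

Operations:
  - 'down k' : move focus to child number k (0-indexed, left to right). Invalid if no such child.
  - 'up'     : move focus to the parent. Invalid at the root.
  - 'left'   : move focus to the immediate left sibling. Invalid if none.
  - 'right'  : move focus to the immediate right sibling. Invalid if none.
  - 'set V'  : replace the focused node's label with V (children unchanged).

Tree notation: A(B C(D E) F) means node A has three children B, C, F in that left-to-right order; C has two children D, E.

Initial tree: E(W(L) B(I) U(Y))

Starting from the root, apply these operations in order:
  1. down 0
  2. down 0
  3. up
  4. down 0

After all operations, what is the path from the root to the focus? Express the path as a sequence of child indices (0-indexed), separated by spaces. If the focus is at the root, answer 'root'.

Step 1 (down 0): focus=W path=0 depth=1 children=['L'] left=[] right=['B', 'U'] parent=E
Step 2 (down 0): focus=L path=0/0 depth=2 children=[] left=[] right=[] parent=W
Step 3 (up): focus=W path=0 depth=1 children=['L'] left=[] right=['B', 'U'] parent=E
Step 4 (down 0): focus=L path=0/0 depth=2 children=[] left=[] right=[] parent=W

Answer: 0 0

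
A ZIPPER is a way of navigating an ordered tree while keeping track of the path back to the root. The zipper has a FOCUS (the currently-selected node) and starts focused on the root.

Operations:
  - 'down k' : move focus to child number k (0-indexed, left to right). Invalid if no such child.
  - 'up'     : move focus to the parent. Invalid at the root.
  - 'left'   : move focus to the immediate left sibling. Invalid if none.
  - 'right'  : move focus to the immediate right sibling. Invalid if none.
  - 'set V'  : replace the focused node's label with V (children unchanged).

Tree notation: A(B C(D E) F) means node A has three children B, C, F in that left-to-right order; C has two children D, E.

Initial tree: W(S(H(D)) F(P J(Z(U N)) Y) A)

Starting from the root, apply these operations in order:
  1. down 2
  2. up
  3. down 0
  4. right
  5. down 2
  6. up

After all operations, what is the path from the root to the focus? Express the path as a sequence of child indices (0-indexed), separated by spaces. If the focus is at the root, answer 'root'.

Answer: 1

Derivation:
Step 1 (down 2): focus=A path=2 depth=1 children=[] left=['S', 'F'] right=[] parent=W
Step 2 (up): focus=W path=root depth=0 children=['S', 'F', 'A'] (at root)
Step 3 (down 0): focus=S path=0 depth=1 children=['H'] left=[] right=['F', 'A'] parent=W
Step 4 (right): focus=F path=1 depth=1 children=['P', 'J', 'Y'] left=['S'] right=['A'] parent=W
Step 5 (down 2): focus=Y path=1/2 depth=2 children=[] left=['P', 'J'] right=[] parent=F
Step 6 (up): focus=F path=1 depth=1 children=['P', 'J', 'Y'] left=['S'] right=['A'] parent=W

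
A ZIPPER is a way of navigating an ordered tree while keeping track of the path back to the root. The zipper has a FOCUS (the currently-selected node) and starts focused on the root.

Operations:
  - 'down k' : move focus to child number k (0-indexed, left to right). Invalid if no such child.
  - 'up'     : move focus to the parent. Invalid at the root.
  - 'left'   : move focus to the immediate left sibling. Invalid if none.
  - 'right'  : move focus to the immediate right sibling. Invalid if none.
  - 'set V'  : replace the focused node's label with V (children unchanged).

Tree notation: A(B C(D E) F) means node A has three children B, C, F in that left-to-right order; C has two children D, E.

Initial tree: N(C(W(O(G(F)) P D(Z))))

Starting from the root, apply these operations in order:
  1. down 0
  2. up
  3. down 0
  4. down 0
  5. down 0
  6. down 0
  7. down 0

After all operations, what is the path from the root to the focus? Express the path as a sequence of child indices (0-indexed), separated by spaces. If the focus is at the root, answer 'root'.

Answer: 0 0 0 0 0

Derivation:
Step 1 (down 0): focus=C path=0 depth=1 children=['W'] left=[] right=[] parent=N
Step 2 (up): focus=N path=root depth=0 children=['C'] (at root)
Step 3 (down 0): focus=C path=0 depth=1 children=['W'] left=[] right=[] parent=N
Step 4 (down 0): focus=W path=0/0 depth=2 children=['O', 'P', 'D'] left=[] right=[] parent=C
Step 5 (down 0): focus=O path=0/0/0 depth=3 children=['G'] left=[] right=['P', 'D'] parent=W
Step 6 (down 0): focus=G path=0/0/0/0 depth=4 children=['F'] left=[] right=[] parent=O
Step 7 (down 0): focus=F path=0/0/0/0/0 depth=5 children=[] left=[] right=[] parent=G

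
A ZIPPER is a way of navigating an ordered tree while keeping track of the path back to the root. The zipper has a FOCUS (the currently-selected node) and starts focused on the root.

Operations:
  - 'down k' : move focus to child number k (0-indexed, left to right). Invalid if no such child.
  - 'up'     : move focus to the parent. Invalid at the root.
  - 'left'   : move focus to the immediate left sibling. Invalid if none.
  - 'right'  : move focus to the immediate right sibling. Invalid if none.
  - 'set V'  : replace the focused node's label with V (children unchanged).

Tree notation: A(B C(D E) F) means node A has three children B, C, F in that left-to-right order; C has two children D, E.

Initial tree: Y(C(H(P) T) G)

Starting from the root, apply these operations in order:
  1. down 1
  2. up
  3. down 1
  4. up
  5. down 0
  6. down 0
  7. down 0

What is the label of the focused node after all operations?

Step 1 (down 1): focus=G path=1 depth=1 children=[] left=['C'] right=[] parent=Y
Step 2 (up): focus=Y path=root depth=0 children=['C', 'G'] (at root)
Step 3 (down 1): focus=G path=1 depth=1 children=[] left=['C'] right=[] parent=Y
Step 4 (up): focus=Y path=root depth=0 children=['C', 'G'] (at root)
Step 5 (down 0): focus=C path=0 depth=1 children=['H', 'T'] left=[] right=['G'] parent=Y
Step 6 (down 0): focus=H path=0/0 depth=2 children=['P'] left=[] right=['T'] parent=C
Step 7 (down 0): focus=P path=0/0/0 depth=3 children=[] left=[] right=[] parent=H

Answer: P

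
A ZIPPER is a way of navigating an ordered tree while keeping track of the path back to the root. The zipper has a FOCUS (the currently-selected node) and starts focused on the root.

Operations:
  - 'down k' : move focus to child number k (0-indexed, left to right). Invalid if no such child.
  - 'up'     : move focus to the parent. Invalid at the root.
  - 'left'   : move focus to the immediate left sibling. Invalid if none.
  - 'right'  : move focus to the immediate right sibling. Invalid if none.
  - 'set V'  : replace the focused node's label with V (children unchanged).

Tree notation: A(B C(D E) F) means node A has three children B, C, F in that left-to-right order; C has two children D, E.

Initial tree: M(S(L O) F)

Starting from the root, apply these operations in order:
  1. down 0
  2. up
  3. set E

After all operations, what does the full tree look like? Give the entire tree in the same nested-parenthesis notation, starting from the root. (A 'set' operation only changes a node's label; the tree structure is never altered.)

Answer: E(S(L O) F)

Derivation:
Step 1 (down 0): focus=S path=0 depth=1 children=['L', 'O'] left=[] right=['F'] parent=M
Step 2 (up): focus=M path=root depth=0 children=['S', 'F'] (at root)
Step 3 (set E): focus=E path=root depth=0 children=['S', 'F'] (at root)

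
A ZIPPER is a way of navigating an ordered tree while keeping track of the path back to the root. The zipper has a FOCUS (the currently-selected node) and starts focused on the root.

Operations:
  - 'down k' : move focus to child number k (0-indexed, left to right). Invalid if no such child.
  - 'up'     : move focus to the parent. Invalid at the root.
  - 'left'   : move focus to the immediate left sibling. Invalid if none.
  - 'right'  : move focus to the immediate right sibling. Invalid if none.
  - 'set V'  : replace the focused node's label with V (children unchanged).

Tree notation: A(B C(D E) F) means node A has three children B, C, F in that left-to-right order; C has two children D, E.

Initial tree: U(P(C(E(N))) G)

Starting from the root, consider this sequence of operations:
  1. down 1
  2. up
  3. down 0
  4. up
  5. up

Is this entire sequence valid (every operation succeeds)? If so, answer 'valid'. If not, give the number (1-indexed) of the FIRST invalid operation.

Answer: 5

Derivation:
Step 1 (down 1): focus=G path=1 depth=1 children=[] left=['P'] right=[] parent=U
Step 2 (up): focus=U path=root depth=0 children=['P', 'G'] (at root)
Step 3 (down 0): focus=P path=0 depth=1 children=['C'] left=[] right=['G'] parent=U
Step 4 (up): focus=U path=root depth=0 children=['P', 'G'] (at root)
Step 5 (up): INVALID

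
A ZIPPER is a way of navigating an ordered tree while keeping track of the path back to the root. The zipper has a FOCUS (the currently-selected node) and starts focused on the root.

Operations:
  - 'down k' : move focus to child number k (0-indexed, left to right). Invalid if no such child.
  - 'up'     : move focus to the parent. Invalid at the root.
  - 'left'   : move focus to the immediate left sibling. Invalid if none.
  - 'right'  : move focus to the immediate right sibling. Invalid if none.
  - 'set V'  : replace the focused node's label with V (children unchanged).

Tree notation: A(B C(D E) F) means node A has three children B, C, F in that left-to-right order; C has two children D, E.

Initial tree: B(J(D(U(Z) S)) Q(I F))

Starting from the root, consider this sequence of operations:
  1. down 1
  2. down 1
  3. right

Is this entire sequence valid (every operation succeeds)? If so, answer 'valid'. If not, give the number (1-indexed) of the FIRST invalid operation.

Step 1 (down 1): focus=Q path=1 depth=1 children=['I', 'F'] left=['J'] right=[] parent=B
Step 2 (down 1): focus=F path=1/1 depth=2 children=[] left=['I'] right=[] parent=Q
Step 3 (right): INVALID

Answer: 3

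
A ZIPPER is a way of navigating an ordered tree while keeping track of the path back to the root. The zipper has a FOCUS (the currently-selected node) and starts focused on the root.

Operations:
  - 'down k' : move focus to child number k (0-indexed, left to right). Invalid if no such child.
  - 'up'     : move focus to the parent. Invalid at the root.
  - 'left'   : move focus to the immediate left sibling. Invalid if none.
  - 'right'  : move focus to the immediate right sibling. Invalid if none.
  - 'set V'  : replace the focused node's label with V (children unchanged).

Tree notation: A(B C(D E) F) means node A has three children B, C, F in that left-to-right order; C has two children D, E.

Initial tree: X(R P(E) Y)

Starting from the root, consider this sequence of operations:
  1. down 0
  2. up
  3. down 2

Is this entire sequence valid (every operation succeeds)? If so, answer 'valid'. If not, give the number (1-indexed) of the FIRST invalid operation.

Step 1 (down 0): focus=R path=0 depth=1 children=[] left=[] right=['P', 'Y'] parent=X
Step 2 (up): focus=X path=root depth=0 children=['R', 'P', 'Y'] (at root)
Step 3 (down 2): focus=Y path=2 depth=1 children=[] left=['R', 'P'] right=[] parent=X

Answer: valid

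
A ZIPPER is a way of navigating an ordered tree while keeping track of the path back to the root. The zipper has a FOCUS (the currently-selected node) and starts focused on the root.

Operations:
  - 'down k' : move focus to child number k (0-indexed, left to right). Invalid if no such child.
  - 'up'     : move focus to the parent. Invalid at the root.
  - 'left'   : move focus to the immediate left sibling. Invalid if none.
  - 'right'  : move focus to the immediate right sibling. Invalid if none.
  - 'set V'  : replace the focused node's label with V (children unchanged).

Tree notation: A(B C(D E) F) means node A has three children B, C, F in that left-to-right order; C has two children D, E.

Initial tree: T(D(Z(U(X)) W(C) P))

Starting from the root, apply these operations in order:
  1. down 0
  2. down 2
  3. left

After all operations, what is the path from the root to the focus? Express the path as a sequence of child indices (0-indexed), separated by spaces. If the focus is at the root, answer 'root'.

Step 1 (down 0): focus=D path=0 depth=1 children=['Z', 'W', 'P'] left=[] right=[] parent=T
Step 2 (down 2): focus=P path=0/2 depth=2 children=[] left=['Z', 'W'] right=[] parent=D
Step 3 (left): focus=W path=0/1 depth=2 children=['C'] left=['Z'] right=['P'] parent=D

Answer: 0 1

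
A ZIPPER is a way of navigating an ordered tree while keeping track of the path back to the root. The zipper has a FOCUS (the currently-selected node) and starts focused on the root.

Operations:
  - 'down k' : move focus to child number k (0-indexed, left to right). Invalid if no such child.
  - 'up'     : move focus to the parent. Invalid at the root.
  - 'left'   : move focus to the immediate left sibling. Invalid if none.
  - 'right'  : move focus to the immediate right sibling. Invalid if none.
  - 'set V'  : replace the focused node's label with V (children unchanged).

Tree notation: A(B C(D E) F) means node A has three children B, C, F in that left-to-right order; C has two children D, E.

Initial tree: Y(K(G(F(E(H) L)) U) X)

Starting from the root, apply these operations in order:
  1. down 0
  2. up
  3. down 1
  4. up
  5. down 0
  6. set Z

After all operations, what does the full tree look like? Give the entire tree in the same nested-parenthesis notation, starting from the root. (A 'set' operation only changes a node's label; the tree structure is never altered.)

Answer: Y(Z(G(F(E(H) L)) U) X)

Derivation:
Step 1 (down 0): focus=K path=0 depth=1 children=['G', 'U'] left=[] right=['X'] parent=Y
Step 2 (up): focus=Y path=root depth=0 children=['K', 'X'] (at root)
Step 3 (down 1): focus=X path=1 depth=1 children=[] left=['K'] right=[] parent=Y
Step 4 (up): focus=Y path=root depth=0 children=['K', 'X'] (at root)
Step 5 (down 0): focus=K path=0 depth=1 children=['G', 'U'] left=[] right=['X'] parent=Y
Step 6 (set Z): focus=Z path=0 depth=1 children=['G', 'U'] left=[] right=['X'] parent=Y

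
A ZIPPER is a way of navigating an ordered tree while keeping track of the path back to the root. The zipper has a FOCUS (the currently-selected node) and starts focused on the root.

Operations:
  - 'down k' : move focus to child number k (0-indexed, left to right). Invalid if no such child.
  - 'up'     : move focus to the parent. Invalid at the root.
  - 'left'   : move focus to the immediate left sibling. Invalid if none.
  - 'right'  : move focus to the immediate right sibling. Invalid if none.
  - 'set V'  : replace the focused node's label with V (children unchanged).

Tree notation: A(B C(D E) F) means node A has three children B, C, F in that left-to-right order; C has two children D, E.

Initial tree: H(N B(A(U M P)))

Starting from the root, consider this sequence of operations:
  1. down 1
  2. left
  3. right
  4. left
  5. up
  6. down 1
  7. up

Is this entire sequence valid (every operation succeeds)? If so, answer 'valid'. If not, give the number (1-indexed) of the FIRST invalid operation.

Answer: valid

Derivation:
Step 1 (down 1): focus=B path=1 depth=1 children=['A'] left=['N'] right=[] parent=H
Step 2 (left): focus=N path=0 depth=1 children=[] left=[] right=['B'] parent=H
Step 3 (right): focus=B path=1 depth=1 children=['A'] left=['N'] right=[] parent=H
Step 4 (left): focus=N path=0 depth=1 children=[] left=[] right=['B'] parent=H
Step 5 (up): focus=H path=root depth=0 children=['N', 'B'] (at root)
Step 6 (down 1): focus=B path=1 depth=1 children=['A'] left=['N'] right=[] parent=H
Step 7 (up): focus=H path=root depth=0 children=['N', 'B'] (at root)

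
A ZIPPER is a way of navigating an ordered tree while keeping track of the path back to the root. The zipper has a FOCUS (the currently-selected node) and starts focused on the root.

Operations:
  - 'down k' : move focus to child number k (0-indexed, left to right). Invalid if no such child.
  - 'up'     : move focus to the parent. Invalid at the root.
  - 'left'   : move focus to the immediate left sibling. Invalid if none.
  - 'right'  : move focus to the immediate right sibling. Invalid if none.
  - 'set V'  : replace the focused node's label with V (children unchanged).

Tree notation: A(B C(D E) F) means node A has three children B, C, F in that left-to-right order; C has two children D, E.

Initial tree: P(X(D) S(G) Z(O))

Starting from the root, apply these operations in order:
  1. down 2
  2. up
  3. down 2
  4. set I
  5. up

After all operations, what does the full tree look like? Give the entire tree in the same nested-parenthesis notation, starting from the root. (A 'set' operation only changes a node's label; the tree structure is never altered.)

Answer: P(X(D) S(G) I(O))

Derivation:
Step 1 (down 2): focus=Z path=2 depth=1 children=['O'] left=['X', 'S'] right=[] parent=P
Step 2 (up): focus=P path=root depth=0 children=['X', 'S', 'Z'] (at root)
Step 3 (down 2): focus=Z path=2 depth=1 children=['O'] left=['X', 'S'] right=[] parent=P
Step 4 (set I): focus=I path=2 depth=1 children=['O'] left=['X', 'S'] right=[] parent=P
Step 5 (up): focus=P path=root depth=0 children=['X', 'S', 'I'] (at root)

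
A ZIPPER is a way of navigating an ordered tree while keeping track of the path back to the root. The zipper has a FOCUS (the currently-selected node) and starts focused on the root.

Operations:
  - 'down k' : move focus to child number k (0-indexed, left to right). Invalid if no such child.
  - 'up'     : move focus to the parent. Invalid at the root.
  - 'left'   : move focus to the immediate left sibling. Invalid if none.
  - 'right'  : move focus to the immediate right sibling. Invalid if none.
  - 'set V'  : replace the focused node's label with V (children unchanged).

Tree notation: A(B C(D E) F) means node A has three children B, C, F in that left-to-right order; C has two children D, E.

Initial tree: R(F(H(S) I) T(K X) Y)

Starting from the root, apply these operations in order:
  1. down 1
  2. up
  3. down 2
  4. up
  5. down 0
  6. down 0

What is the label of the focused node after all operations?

Step 1 (down 1): focus=T path=1 depth=1 children=['K', 'X'] left=['F'] right=['Y'] parent=R
Step 2 (up): focus=R path=root depth=0 children=['F', 'T', 'Y'] (at root)
Step 3 (down 2): focus=Y path=2 depth=1 children=[] left=['F', 'T'] right=[] parent=R
Step 4 (up): focus=R path=root depth=0 children=['F', 'T', 'Y'] (at root)
Step 5 (down 0): focus=F path=0 depth=1 children=['H', 'I'] left=[] right=['T', 'Y'] parent=R
Step 6 (down 0): focus=H path=0/0 depth=2 children=['S'] left=[] right=['I'] parent=F

Answer: H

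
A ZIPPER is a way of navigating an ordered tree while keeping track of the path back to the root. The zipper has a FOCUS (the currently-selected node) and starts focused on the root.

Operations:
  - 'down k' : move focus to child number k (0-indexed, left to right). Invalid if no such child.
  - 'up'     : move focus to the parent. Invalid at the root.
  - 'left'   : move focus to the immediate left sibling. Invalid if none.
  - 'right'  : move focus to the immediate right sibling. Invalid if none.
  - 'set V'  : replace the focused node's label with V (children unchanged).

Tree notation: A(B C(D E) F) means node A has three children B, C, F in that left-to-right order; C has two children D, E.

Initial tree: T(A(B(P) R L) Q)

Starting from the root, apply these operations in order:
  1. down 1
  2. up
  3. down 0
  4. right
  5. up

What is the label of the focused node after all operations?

Step 1 (down 1): focus=Q path=1 depth=1 children=[] left=['A'] right=[] parent=T
Step 2 (up): focus=T path=root depth=0 children=['A', 'Q'] (at root)
Step 3 (down 0): focus=A path=0 depth=1 children=['B', 'R', 'L'] left=[] right=['Q'] parent=T
Step 4 (right): focus=Q path=1 depth=1 children=[] left=['A'] right=[] parent=T
Step 5 (up): focus=T path=root depth=0 children=['A', 'Q'] (at root)

Answer: T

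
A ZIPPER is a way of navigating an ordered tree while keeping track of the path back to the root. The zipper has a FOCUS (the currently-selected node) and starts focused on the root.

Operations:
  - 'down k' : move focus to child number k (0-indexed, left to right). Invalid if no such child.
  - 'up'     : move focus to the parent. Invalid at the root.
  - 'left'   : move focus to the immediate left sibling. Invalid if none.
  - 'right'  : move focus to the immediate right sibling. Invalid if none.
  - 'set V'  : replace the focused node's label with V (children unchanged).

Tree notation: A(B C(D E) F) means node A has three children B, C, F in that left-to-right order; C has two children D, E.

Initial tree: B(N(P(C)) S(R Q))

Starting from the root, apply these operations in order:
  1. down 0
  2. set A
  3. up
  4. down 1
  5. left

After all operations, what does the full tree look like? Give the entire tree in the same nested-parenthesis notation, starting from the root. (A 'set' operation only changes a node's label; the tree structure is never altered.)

Answer: B(A(P(C)) S(R Q))

Derivation:
Step 1 (down 0): focus=N path=0 depth=1 children=['P'] left=[] right=['S'] parent=B
Step 2 (set A): focus=A path=0 depth=1 children=['P'] left=[] right=['S'] parent=B
Step 3 (up): focus=B path=root depth=0 children=['A', 'S'] (at root)
Step 4 (down 1): focus=S path=1 depth=1 children=['R', 'Q'] left=['A'] right=[] parent=B
Step 5 (left): focus=A path=0 depth=1 children=['P'] left=[] right=['S'] parent=B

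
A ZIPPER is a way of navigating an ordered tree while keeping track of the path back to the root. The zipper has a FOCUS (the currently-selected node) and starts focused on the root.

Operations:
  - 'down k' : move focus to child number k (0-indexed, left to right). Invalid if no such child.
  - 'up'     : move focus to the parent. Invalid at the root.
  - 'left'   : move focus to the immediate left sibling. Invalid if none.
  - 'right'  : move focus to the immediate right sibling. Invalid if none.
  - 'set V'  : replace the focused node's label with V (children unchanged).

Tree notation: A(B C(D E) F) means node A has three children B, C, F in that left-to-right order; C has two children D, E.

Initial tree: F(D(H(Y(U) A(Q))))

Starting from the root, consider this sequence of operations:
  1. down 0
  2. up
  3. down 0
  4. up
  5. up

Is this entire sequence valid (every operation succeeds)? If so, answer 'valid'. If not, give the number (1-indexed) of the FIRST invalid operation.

Step 1 (down 0): focus=D path=0 depth=1 children=['H'] left=[] right=[] parent=F
Step 2 (up): focus=F path=root depth=0 children=['D'] (at root)
Step 3 (down 0): focus=D path=0 depth=1 children=['H'] left=[] right=[] parent=F
Step 4 (up): focus=F path=root depth=0 children=['D'] (at root)
Step 5 (up): INVALID

Answer: 5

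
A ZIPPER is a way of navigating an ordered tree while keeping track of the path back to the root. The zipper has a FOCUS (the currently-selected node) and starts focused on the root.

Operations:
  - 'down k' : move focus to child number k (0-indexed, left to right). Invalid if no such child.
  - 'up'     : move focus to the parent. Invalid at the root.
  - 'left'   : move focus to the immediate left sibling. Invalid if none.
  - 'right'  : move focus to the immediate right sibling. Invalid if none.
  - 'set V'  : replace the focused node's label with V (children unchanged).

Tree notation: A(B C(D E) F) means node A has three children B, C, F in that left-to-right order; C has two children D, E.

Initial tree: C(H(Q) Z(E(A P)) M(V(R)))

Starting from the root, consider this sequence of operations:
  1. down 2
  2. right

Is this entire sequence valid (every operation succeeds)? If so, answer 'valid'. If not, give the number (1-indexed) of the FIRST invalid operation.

Answer: 2

Derivation:
Step 1 (down 2): focus=M path=2 depth=1 children=['V'] left=['H', 'Z'] right=[] parent=C
Step 2 (right): INVALID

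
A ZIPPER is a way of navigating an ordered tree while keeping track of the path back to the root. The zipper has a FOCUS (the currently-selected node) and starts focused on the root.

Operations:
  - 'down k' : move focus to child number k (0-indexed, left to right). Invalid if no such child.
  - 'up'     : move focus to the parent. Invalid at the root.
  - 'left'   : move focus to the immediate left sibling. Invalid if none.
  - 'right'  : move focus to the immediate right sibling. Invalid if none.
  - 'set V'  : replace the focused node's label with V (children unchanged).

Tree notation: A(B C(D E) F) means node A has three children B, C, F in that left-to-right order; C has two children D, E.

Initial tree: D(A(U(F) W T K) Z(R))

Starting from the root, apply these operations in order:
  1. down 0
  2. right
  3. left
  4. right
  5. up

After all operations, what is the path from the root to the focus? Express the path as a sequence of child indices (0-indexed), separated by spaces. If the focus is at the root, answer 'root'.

Step 1 (down 0): focus=A path=0 depth=1 children=['U', 'W', 'T', 'K'] left=[] right=['Z'] parent=D
Step 2 (right): focus=Z path=1 depth=1 children=['R'] left=['A'] right=[] parent=D
Step 3 (left): focus=A path=0 depth=1 children=['U', 'W', 'T', 'K'] left=[] right=['Z'] parent=D
Step 4 (right): focus=Z path=1 depth=1 children=['R'] left=['A'] right=[] parent=D
Step 5 (up): focus=D path=root depth=0 children=['A', 'Z'] (at root)

Answer: root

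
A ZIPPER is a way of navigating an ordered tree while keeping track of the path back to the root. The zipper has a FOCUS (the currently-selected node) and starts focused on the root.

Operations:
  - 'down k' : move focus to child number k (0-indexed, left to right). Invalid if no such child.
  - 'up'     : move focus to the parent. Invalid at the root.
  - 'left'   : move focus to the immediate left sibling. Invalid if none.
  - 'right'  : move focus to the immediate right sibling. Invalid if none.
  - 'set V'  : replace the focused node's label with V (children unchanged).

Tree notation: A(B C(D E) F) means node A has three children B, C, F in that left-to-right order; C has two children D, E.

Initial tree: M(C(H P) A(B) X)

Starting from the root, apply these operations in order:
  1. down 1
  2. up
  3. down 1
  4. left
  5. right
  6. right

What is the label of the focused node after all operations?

Answer: X

Derivation:
Step 1 (down 1): focus=A path=1 depth=1 children=['B'] left=['C'] right=['X'] parent=M
Step 2 (up): focus=M path=root depth=0 children=['C', 'A', 'X'] (at root)
Step 3 (down 1): focus=A path=1 depth=1 children=['B'] left=['C'] right=['X'] parent=M
Step 4 (left): focus=C path=0 depth=1 children=['H', 'P'] left=[] right=['A', 'X'] parent=M
Step 5 (right): focus=A path=1 depth=1 children=['B'] left=['C'] right=['X'] parent=M
Step 6 (right): focus=X path=2 depth=1 children=[] left=['C', 'A'] right=[] parent=M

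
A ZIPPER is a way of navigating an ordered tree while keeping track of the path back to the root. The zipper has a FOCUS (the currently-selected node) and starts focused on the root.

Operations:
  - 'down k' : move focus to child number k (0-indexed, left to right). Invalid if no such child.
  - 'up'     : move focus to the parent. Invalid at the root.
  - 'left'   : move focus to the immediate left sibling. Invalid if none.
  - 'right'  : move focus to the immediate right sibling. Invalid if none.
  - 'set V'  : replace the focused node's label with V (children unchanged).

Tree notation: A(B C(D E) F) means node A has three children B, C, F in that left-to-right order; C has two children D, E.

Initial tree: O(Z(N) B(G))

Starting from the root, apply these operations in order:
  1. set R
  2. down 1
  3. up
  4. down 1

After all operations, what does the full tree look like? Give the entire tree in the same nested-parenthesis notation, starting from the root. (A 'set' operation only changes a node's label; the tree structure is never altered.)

Step 1 (set R): focus=R path=root depth=0 children=['Z', 'B'] (at root)
Step 2 (down 1): focus=B path=1 depth=1 children=['G'] left=['Z'] right=[] parent=R
Step 3 (up): focus=R path=root depth=0 children=['Z', 'B'] (at root)
Step 4 (down 1): focus=B path=1 depth=1 children=['G'] left=['Z'] right=[] parent=R

Answer: R(Z(N) B(G))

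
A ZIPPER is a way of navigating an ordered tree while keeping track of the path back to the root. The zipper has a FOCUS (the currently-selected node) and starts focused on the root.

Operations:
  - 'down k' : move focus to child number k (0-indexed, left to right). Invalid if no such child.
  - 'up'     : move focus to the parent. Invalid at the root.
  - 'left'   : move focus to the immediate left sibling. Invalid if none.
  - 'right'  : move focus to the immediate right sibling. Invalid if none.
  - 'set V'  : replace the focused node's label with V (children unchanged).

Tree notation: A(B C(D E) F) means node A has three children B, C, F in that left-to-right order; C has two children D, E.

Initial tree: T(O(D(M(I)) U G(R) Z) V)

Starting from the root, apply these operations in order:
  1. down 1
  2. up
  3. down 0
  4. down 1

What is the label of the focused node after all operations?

Step 1 (down 1): focus=V path=1 depth=1 children=[] left=['O'] right=[] parent=T
Step 2 (up): focus=T path=root depth=0 children=['O', 'V'] (at root)
Step 3 (down 0): focus=O path=0 depth=1 children=['D', 'U', 'G', 'Z'] left=[] right=['V'] parent=T
Step 4 (down 1): focus=U path=0/1 depth=2 children=[] left=['D'] right=['G', 'Z'] parent=O

Answer: U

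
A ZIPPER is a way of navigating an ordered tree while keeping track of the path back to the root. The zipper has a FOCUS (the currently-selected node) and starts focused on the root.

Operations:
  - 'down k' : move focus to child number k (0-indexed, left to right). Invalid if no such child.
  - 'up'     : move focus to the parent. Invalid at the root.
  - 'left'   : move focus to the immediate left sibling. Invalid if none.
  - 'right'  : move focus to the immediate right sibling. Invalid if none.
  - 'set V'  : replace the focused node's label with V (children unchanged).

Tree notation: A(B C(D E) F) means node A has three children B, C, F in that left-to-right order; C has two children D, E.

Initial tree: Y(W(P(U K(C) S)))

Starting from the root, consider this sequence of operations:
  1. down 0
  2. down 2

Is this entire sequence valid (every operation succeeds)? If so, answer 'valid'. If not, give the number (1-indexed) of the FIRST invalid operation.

Step 1 (down 0): focus=W path=0 depth=1 children=['P'] left=[] right=[] parent=Y
Step 2 (down 2): INVALID

Answer: 2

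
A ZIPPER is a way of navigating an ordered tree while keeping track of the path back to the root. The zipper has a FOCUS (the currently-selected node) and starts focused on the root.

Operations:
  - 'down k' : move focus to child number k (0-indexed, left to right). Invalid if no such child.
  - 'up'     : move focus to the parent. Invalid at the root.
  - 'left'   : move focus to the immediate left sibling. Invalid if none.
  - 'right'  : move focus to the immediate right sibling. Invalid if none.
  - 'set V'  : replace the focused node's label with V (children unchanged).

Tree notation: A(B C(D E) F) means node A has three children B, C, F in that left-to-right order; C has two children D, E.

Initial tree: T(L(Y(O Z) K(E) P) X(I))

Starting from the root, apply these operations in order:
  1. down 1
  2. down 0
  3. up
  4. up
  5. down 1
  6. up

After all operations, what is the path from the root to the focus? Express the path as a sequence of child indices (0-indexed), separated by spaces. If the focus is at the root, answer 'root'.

Step 1 (down 1): focus=X path=1 depth=1 children=['I'] left=['L'] right=[] parent=T
Step 2 (down 0): focus=I path=1/0 depth=2 children=[] left=[] right=[] parent=X
Step 3 (up): focus=X path=1 depth=1 children=['I'] left=['L'] right=[] parent=T
Step 4 (up): focus=T path=root depth=0 children=['L', 'X'] (at root)
Step 5 (down 1): focus=X path=1 depth=1 children=['I'] left=['L'] right=[] parent=T
Step 6 (up): focus=T path=root depth=0 children=['L', 'X'] (at root)

Answer: root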